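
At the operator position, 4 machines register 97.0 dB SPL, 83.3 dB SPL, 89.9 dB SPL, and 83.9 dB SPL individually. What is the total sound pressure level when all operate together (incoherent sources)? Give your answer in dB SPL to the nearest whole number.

98 dB SPL

Incoherent sources combine by intensity addition: L_total = 10·log₁₀(Σ 10^(L_i/10)).
Σ 10^(L/10) = 10^(97.0/10) + 10^(83.3/10) + 10^(89.9/10) + 10^(83.9/10) = 6.448e+09.
L_total = 10·log₁₀(6.448e+09) = 98.09 dB SPL.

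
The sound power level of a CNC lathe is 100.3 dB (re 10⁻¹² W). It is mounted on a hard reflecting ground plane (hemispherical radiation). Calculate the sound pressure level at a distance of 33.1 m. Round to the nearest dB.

The power spreads over a hemisphere of area 2π·r², so L_p = L_w − 10·log₁₀(2π·r²).
2π·r² = 6884 m², 10·log₁₀ of that is 38.378 dB.
L_p = 100.3 − 38.378 = 61.92 dB.

62 dB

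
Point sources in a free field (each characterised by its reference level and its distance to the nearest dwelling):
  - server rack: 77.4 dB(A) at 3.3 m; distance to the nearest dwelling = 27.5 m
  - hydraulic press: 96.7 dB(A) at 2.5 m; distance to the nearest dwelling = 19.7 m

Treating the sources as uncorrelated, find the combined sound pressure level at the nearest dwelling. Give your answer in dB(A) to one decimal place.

78.8 dB(A)

Propagate each source to the receiver with L = L_ref − 20·log₁₀(r/r_ref), then add intensities.
server rack: 77.4 − 20·log₁₀(27.5/3.3) = 77.4 − 18.42 = 58.98 dB(A).
hydraulic press: 96.7 − 20·log₁₀(19.7/2.5) = 96.7 − 17.93 = 78.77 dB(A).
Σ 10^(L/10) = 7.612e+07 → L_total = 10·log₁₀(7.612e+07) = 78.81 dB(A).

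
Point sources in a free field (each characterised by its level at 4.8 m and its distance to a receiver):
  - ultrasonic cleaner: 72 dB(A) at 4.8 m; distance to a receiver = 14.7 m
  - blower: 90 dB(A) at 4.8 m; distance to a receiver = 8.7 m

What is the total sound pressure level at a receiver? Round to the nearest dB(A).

Propagate each source to the receiver with L = L_ref − 20·log₁₀(r/r_ref), then add intensities.
ultrasonic cleaner: 72 − 20·log₁₀(14.7/4.8) = 72 − 9.72 = 62.28 dB(A).
blower: 90 − 20·log₁₀(8.7/4.8) = 90 − 5.17 = 84.83 dB(A).
Σ 10^(L/10) = 3.061e+08 → L_total = 10·log₁₀(3.061e+08) = 84.86 dB(A).

85 dB(A)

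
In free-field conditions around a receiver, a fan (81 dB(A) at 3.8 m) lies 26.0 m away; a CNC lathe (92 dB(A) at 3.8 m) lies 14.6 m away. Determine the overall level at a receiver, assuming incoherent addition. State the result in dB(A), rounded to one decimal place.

80.4 dB(A)

Propagate each source to the receiver with L = L_ref − 20·log₁₀(r/r_ref), then add intensities.
fan: 81 − 20·log₁₀(26.0/3.8) = 81 − 16.70 = 64.30 dB(A).
CNC lathe: 92 − 20·log₁₀(14.6/3.8) = 92 − 11.69 = 80.31 dB(A).
Σ 10^(L/10) = 1.101e+08 → L_total = 10·log₁₀(1.101e+08) = 80.42 dB(A).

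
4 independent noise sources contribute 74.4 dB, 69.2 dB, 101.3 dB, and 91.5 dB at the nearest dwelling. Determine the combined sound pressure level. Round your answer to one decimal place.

101.7 dB

For uncorrelated sources the intensities add, so convert each level to linear form, sum, and take 10·log₁₀ of the total.
Σ 10^(L/10) = 10^(74.4/10) + 10^(69.2/10) + 10^(101.3/10) + 10^(91.5/10) = 1.494e+10.
L_total = 10·log₁₀(1.494e+10) = 101.74 dB.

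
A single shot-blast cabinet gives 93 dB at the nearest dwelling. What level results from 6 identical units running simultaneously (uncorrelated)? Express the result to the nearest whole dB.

L_total = L₁ + 10·log₁₀ N for N identical incoherent sources.
L_total = 93 + 10·log₁₀(6) = 93 + 7.782 = 100.78 dB.

101 dB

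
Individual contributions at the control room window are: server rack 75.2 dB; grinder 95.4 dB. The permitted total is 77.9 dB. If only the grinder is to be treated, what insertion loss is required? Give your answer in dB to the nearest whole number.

Everything except the grinder sums to 10^(75.2/10) = 3.311e+07 in linear terms, 75.20 dB.
To meet 77.9 dB overall, the treated grinder may contribute at most 10^(77.9/10) − 3.311e+07 = 2.855e+07, i.e. 74.56 dB.
Required insertion loss = 95.4 − 74.56 = 20.84 dB.

21 dB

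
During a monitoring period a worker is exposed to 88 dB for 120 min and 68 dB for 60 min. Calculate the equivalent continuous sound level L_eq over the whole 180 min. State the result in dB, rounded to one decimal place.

86.3 dB

L_eq = 10·log₁₀[(1/T)·Σ tᵢ·10^(Lᵢ/10)] with T = 180 min.
Σ tᵢ·10^(Lᵢ/10) = 120·10^(88/10) + 60·10^(68/10) = 7.609e+10.
L_eq = 10·log₁₀(7.609e+10/180) = 86.26 dB.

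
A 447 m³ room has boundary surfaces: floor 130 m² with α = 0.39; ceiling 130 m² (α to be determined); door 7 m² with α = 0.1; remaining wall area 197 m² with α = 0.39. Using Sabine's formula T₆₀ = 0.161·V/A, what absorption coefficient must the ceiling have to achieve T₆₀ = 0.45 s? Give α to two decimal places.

0.24

From T₆₀ = 0.161·V/A, the target T₆₀ = 0.45 s needs A = 0.161·447/0.45 = 159.93 m².
Absorption from the other surfaces = 130·0.39 + 7·0.1 + 197·0.39 = 128.23 m², so the ceiling must supply 31.70 m² over 130 m².
α = 31.70/130 = 0.244.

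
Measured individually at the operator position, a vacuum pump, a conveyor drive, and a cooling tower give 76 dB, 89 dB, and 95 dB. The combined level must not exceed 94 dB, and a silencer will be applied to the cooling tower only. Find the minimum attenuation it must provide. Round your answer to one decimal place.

2.8 dB

The untreated sources together contribute 10^(76/10) + 10^(89/10) = 8.341e+08, i.e. 89.21 dB.
To meet 94 dB overall, the treated cooling tower may contribute at most 10^(94/10) − 8.341e+08 = 1.678e+09, i.e. 92.25 dB.
Required insertion loss = 95 − 92.25 = 2.75 dB.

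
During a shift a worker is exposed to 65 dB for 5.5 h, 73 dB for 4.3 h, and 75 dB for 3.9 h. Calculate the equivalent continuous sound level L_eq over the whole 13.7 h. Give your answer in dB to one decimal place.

L_eq = 10·log₁₀[(1/T)·Σ tᵢ·10^(Lᵢ/10)] with T = 13.7 h.
Σ tᵢ·10^(Lᵢ/10) = 5.5·10^(65/10) + 4.3·10^(73/10) + 3.9·10^(75/10) = 2.265e+08.
L_eq = 10·log₁₀(2.265e+08/13.7) = 72.18 dB.

72.2 dB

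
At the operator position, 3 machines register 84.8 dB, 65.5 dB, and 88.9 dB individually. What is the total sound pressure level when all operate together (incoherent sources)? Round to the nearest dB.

90 dB

Incoherent sources combine by intensity addition: L_total = 10·log₁₀(Σ 10^(L_i/10)).
Σ 10^(L/10) = 10^(84.8/10) + 10^(65.5/10) + 10^(88.9/10) = 1.082e+09.
L_total = 10·log₁₀(1.082e+09) = 90.34 dB.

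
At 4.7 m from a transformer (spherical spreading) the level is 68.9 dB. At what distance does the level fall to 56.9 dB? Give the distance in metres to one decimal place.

18.7 m

The 12.0 dB drop corresponds to a distance ratio of 10^(12.0/20) for a point source.
r₂ = 4.7·10^((68.9−56.9)/20) = 4.7·10^(12.0/20) = 18.71 m.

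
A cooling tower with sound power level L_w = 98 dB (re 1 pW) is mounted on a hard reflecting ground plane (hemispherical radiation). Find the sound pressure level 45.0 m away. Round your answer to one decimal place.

57.0 dB

The power spreads over a hemisphere of area 2π·r², so L_p = L_w − 10·log₁₀(2π·r²).
2π·r² = 1.272e+04 m², 10·log₁₀ of that is 41.046 dB.
L_p = 98 − 41.046 = 56.95 dB.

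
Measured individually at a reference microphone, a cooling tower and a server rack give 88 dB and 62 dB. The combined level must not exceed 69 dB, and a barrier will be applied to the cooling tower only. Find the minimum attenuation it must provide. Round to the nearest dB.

The untreated sources together contribute 10^(62/10) = 1.585e+06, i.e. 62.00 dB.
To meet 69 dB overall, the treated cooling tower may contribute at most 10^(69/10) − 1.585e+06 = 6.358e+06, i.e. 68.03 dB.
So the cooling tower must be reduced from 88 to 68.03 dB: IL = 19.97 dB.

20 dB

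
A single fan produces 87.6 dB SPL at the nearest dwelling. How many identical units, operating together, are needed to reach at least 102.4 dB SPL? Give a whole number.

The shortfall is 102.4 − 87.6 = 14.8 dB, and N units add 10·log₁₀ N, so need 10·log₁₀ N ≥ 14.8.
N ≥ 10^(14.8/10) = 30.200, so N = 31.

31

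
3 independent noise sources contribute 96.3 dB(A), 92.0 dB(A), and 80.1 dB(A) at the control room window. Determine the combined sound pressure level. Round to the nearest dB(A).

98 dB(A)

Incoherent sources combine by intensity addition: L_total = 10·log₁₀(Σ 10^(L_i/10)).
Σ 10^(L/10) = 10^(96.3/10) + 10^(92.0/10) + 10^(80.1/10) = 5.953e+09.
L_total = 10·log₁₀(5.953e+09) = 97.75 dB(A).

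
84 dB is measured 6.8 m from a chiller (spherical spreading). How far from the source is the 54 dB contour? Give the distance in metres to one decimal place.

The 30.0 dB drop corresponds to a distance ratio of 10^(30.0/20) for a point source.
r₂ = 6.8·10^((84−54)/20) = 6.8·10^(30.0/20) = 215.03 m.

215.0 m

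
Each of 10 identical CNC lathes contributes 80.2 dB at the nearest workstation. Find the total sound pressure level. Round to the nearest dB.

With 10 equal, uncorrelated contributions the intensity is 10× that of one unit, giving a rise of 10·log₁₀ 10.
L_total = 80.2 + 10·log₁₀(10) = 80.2 + 10.000 = 90.20 dB.

90 dB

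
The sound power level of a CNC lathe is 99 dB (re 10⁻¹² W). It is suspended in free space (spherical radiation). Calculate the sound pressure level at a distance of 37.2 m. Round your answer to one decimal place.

56.6 dB

L_p = L_w − 10·log₁₀(4π·r²) with r = 37.2 m.
4π·r² = 1.739e+04 m², 10·log₁₀ of that is 42.403 dB.
L_p = 99 − 42.403 = 56.60 dB.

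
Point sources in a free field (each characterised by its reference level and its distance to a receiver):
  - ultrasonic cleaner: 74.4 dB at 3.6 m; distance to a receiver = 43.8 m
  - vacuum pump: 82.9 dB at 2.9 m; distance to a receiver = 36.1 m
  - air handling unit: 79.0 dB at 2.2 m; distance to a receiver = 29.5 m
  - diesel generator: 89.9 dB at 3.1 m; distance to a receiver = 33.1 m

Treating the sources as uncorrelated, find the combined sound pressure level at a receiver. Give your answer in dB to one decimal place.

Propagate each source to the receiver with L = L_ref − 20·log₁₀(r/r_ref), then add intensities.
ultrasonic cleaner: 74.4 − 20·log₁₀(43.8/3.6) = 74.4 − 21.70 = 52.70 dB.
vacuum pump: 82.9 − 20·log₁₀(36.1/2.9) = 82.9 − 21.90 = 61.00 dB.
air handling unit: 79.0 − 20·log₁₀(29.5/2.2) = 79.0 − 22.55 = 56.45 dB.
diesel generator: 89.9 − 20·log₁₀(33.1/3.1) = 89.9 − 20.57 = 69.33 dB.
Σ 10^(L/10) = 1.046e+07 → L_total = 10·log₁₀(1.046e+07) = 70.19 dB.

70.2 dB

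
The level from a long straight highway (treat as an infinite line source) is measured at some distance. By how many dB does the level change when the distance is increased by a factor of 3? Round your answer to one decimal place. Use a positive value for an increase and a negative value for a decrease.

-4.8 dB

With cylindrical spreading the level changes by −10·log₁₀(r₂/r₁).
ΔL = −10·log₁₀(3) = -4.77 dB.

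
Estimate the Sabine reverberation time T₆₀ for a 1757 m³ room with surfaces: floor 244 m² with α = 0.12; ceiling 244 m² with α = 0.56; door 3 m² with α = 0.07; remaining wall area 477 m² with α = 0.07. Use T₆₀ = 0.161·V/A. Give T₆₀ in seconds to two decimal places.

1.42 s

A = Σ Sᵢαᵢ = 244·0.12 + 244·0.56 + 3·0.07 + 477·0.07 = 199.52 m².
T₆₀ = 0.161 × 1757 / 199.52 = 1.418 s.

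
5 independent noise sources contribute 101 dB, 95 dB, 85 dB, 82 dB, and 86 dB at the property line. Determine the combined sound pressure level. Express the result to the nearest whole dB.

Incoherent sources combine by intensity addition: L_total = 10·log₁₀(Σ 10^(L_i/10)).
Σ 10^(L/10) = 10^(101/10) + 10^(95/10) + 10^(85/10) + 10^(82/10) + 10^(86/10) = 1.662e+10.
L_total = 10·log₁₀(1.662e+10) = 102.21 dB.

102 dB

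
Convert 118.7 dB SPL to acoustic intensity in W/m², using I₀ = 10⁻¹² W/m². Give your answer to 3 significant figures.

0.741 W/m²

L = 10·log₁₀(I/I₀) ⇒ I = I₀·10^(L/10) = 10⁻¹² × 10^11.87.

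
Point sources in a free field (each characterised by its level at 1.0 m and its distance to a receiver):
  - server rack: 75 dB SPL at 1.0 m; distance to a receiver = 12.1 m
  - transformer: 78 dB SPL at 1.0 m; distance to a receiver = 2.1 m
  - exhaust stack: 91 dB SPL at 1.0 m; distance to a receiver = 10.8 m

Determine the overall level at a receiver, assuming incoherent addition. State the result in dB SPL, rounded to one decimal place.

First find each source's level at the receiver (point-source: −20·log₁₀(r/r_ref)), then combine on an intensity basis.
server rack: 75 − 20·log₁₀(12.1/1.0) = 75 − 21.66 = 53.34 dB SPL.
transformer: 78 − 20·log₁₀(2.1/1.0) = 78 − 6.44 = 71.56 dB SPL.
exhaust stack: 91 − 20·log₁₀(10.8/1.0) = 91 − 20.67 = 70.33 dB SPL.
Σ 10^(L/10) = 2.532e+07 → L_total = 10·log₁₀(2.532e+07) = 74.03 dB SPL.

74.0 dB SPL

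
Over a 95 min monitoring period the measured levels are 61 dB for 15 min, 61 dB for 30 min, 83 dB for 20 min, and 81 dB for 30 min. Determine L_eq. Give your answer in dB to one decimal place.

79.2 dB

Weight each interval's intensity by its duration and average over T = 95 min:
Σ tᵢ·10^(Lᵢ/10) = 15·10^(61/10) + 30·10^(61/10) + 20·10^(83/10) + 30·10^(81/10) = 7.824e+09.
L_eq = 10·log₁₀(7.824e+09/95) = 79.16 dB.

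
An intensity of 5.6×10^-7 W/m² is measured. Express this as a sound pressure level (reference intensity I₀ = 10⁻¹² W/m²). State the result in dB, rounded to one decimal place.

57.5 dB

Dividing by I₀ shifts the exponent by 12: I/I₀ = 5.6×10^5.
L = 10·(0.7482 + 5) = 57.48 dB.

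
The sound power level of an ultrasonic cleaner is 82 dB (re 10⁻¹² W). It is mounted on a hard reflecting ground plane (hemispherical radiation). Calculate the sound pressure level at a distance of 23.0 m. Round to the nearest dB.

47 dB

The power spreads over a hemisphere of area 2π·r², so L_p = L_w − 10·log₁₀(2π·r²).
2π·r² = 3324 m², 10·log₁₀ of that is 35.216 dB.
L_p = 82 − 35.216 = 46.78 dB.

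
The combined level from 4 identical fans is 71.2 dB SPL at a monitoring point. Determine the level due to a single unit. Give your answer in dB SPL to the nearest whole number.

65 dB SPL

Dividing the total intensity by 4 lowers the level by 10·log₁₀ 4 = 6.021 dB: L₁ = 71.2 − 6.021.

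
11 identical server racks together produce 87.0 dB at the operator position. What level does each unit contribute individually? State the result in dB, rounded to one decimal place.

Dividing the total intensity by 11 lowers the level by 10·log₁₀ 11 = 10.414 dB: L₁ = 87.0 − 10.414.

76.6 dB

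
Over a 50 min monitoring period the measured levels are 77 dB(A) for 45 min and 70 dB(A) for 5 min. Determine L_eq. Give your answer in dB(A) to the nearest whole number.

77 dB(A)

Weight each interval's intensity by its duration and average over T = 50 min:
Σ tᵢ·10^(Lᵢ/10) = 45·10^(77/10) + 5·10^(70/10) = 2.305e+09.
L_eq = 10·log₁₀(2.305e+09/50) = 76.64 dB(A).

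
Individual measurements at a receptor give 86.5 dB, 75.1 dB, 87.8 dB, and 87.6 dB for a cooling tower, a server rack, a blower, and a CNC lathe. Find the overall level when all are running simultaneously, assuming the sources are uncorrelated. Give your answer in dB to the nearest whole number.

92 dB

Incoherent sources combine by intensity addition: L_total = 10·log₁₀(Σ 10^(L_i/10)).
Σ 10^(L/10) = 10^(86.5/10) + 10^(75.1/10) + 10^(87.8/10) + 10^(87.6/10) = 1.657e+09.
L_total = 10·log₁₀(1.657e+09) = 92.19 dB.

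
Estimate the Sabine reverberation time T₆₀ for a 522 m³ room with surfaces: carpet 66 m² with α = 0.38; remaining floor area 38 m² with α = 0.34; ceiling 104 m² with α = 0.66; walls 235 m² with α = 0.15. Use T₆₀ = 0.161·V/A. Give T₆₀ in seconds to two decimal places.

0.59 s

A = Σ Sᵢαᵢ = 66·0.38 + 38·0.34 + 104·0.66 + 235·0.15 = 141.89 m².
T₆₀ = 0.161·V/A = 0.161·522/141.89 = 0.592 s.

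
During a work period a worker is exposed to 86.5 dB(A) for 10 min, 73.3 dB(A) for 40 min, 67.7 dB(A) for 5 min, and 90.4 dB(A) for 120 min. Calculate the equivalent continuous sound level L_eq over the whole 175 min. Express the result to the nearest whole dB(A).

Weight each interval's intensity by its duration and average over T = 175 min:
Σ tᵢ·10^(Lᵢ/10) = 10·10^(86.5/10) + 40·10^(73.3/10) + 5·10^(67.7/10) + 120·10^(90.4/10) = 1.369e+11.
L_eq = 10·log₁₀(1.369e+11/175) = 88.93 dB(A).

89 dB(A)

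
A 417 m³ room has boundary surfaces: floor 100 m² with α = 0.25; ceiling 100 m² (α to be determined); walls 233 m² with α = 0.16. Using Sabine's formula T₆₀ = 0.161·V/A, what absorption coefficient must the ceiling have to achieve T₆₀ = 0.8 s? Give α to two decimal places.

0.22

From T₆₀ = 0.161·V/A, the target T₆₀ = 0.8 s needs A = 0.161·417/0.8 = 83.92 m².
Absorption from the other surfaces = 100·0.25 + 233·0.16 = 62.28 m², so the ceiling must supply 21.64 m² over 100 m².
α = 21.64/100 = 0.216.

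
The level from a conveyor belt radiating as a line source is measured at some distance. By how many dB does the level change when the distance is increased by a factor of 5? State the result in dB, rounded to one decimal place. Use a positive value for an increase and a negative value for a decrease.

-7.0 dB

A line source loses 3 dB per doubling of distance; generally ΔL = −10·log₁₀(r₂/r₁).
ΔL = −10·log₁₀(5) = -6.99 dB.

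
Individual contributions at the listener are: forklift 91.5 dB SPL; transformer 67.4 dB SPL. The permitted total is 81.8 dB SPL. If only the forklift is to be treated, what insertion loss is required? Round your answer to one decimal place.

The untreated sources together contribute 10^(67.4/10) = 5.495e+06, i.e. 67.40 dB SPL.
The limit corresponds to 10^(81.8/10) = 1.514e+08; subtracting the fixed part leaves 1.459e+08 for the forklift, i.e. 81.64 dB SPL.
Required insertion loss = 91.5 − 81.64 = 9.86 dB.

9.9 dB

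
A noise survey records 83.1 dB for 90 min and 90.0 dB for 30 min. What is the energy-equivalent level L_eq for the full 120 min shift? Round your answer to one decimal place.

86.1 dB

The energy average is taken in the linear domain: L_eq = 10·log₁₀[(Σ tᵢ·10^(Lᵢ/10))/T], T = 120 min.
Σ tᵢ·10^(Lᵢ/10) = 90·10^(83.1/10) + 30·10^(90.0/10) = 4.838e+10.
L_eq = 10·log₁₀(4.838e+10/120) = 86.05 dB.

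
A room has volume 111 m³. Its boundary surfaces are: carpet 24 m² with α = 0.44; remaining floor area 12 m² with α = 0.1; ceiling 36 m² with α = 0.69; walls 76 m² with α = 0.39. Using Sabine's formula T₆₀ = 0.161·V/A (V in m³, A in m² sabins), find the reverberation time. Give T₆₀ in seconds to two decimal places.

0.27 s

Total absorption A = 24·0.44 + 12·0.1 + 36·0.69 + 76·0.39 = 66.24 m² sabins.
T₆₀ = 0.161·V/A = 0.161·111/66.24 = 0.270 s.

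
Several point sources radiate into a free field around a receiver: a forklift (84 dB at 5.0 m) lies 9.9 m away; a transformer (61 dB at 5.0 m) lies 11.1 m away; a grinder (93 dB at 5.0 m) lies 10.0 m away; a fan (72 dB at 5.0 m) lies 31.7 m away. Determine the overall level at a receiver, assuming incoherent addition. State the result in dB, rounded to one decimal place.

87.5 dB

First find each source's level at the receiver (point-source: −20·log₁₀(r/r_ref)), then combine on an intensity basis.
forklift: 84 − 20·log₁₀(9.9/5.0) = 84 − 5.93 = 78.07 dB.
transformer: 61 − 20·log₁₀(11.1/5.0) = 61 − 6.93 = 54.07 dB.
grinder: 93 − 20·log₁₀(10.0/5.0) = 93 − 6.02 = 86.98 dB.
fan: 72 − 20·log₁₀(31.7/5.0) = 72 − 16.04 = 55.96 dB.
Σ 10^(L/10) = 5.635e+08 → L_total = 10·log₁₀(5.635e+08) = 87.51 dB.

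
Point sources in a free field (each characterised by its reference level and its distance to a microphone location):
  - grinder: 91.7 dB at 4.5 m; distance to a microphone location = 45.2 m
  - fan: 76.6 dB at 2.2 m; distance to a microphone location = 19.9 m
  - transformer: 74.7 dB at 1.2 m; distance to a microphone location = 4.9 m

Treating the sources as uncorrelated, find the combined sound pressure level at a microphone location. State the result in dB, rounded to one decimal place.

Propagate each source to the receiver with L = L_ref − 20·log₁₀(r/r_ref), then add intensities.
grinder: 91.7 − 20·log₁₀(45.2/4.5) = 91.7 − 20.04 = 71.66 dB.
fan: 76.6 − 20·log₁₀(19.9/2.2) = 76.6 − 19.13 = 57.47 dB.
transformer: 74.7 − 20·log₁₀(4.9/1.2) = 74.7 − 12.22 = 62.48 dB.
Σ 10^(L/10) = 1.699e+07 → L_total = 10·log₁₀(1.699e+07) = 72.30 dB.

72.3 dB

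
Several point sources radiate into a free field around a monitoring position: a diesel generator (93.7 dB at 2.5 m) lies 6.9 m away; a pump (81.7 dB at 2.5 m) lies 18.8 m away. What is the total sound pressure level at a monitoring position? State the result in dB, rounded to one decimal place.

84.9 dB

First find each source's level at the receiver (point-source: −20·log₁₀(r/r_ref)), then combine on an intensity basis.
diesel generator: 93.7 − 20·log₁₀(6.9/2.5) = 93.7 − 8.82 = 84.88 dB.
pump: 81.7 − 20·log₁₀(18.8/2.5) = 81.7 − 17.52 = 64.18 dB.
Σ 10^(L/10) = 3.104e+08 → L_total = 10·log₁₀(3.104e+08) = 84.92 dB.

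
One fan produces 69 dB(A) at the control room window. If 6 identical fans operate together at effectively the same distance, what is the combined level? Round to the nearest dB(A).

77 dB(A)

L_total = L₁ + 10·log₁₀ N for N identical incoherent sources.
L_total = 69 + 10·log₁₀(6) = 69 + 7.782 = 76.78 dB(A).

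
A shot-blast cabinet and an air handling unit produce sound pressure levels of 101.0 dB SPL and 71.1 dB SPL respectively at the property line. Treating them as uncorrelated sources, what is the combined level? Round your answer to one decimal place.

101.0 dB SPL

For uncorrelated sources the intensities add, so convert each level to linear form, sum, and take 10·log₁₀ of the total.
Σ 10^(L/10) = 10^(101.0/10) + 10^(71.1/10) = 1.260e+10.
L_total = 10·log₁₀(1.260e+10) = 101.00 dB SPL.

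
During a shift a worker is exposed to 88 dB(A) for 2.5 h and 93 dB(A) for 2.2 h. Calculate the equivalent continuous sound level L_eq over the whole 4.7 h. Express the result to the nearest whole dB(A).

L_eq = 10·log₁₀[(1/T)·Σ tᵢ·10^(Lᵢ/10)] with T = 4.7 h.
Σ tᵢ·10^(Lᵢ/10) = 2.5·10^(88/10) + 2.2·10^(93/10) = 5.967e+09.
L_eq = 10·log₁₀(5.967e+09/4.7) = 91.04 dB(A).

91 dB(A)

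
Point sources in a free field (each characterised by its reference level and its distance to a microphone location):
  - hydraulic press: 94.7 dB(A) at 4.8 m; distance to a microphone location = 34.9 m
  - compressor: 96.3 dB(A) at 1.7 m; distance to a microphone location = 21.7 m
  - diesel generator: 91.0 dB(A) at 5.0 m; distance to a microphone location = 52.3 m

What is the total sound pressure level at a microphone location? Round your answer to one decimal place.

79.7 dB(A)

Apply inverse-square spreading to bring every level to the receiver, then sum 10^(L/10).
hydraulic press: 94.7 − 20·log₁₀(34.9/4.8) = 94.7 − 17.23 = 77.47 dB(A).
compressor: 96.3 − 20·log₁₀(21.7/1.7) = 96.3 − 22.12 = 74.18 dB(A).
diesel generator: 91.0 − 20·log₁₀(52.3/5.0) = 91.0 − 20.39 = 70.61 dB(A).
Σ 10^(L/10) = 9.351e+07 → L_total = 10·log₁₀(9.351e+07) = 79.71 dB(A).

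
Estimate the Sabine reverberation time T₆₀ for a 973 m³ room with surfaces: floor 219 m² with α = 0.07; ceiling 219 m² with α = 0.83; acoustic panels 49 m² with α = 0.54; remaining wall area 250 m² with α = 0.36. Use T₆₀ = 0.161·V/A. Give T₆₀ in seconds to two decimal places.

0.50 s

Total absorption A = 219·0.07 + 219·0.83 + 49·0.54 + 250·0.36 = 313.56 m² sabins.
T₆₀ = 0.161·V/A = 0.161·973/313.56 = 0.500 s.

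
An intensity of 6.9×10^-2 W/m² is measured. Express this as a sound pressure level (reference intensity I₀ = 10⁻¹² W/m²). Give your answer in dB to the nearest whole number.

108 dB

L = 10·log₁₀(I/I₀) = 10·log₁₀(6.9×10^-2/10⁻¹²) = 10·log₁₀(6.9×10^10).
L = 10·(0.8388 + 10) = 108.39 dB.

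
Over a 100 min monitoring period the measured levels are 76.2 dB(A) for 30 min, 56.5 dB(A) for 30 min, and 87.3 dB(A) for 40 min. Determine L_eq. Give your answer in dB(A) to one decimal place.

L_eq = 10·log₁₀[(1/T)·Σ tᵢ·10^(Lᵢ/10)] with T = 100 min.
Σ tᵢ·10^(Lᵢ/10) = 30·10^(76.2/10) + 30·10^(56.5/10) + 40·10^(87.3/10) = 2.275e+10.
L_eq = 10·log₁₀(2.275e+10/100) = 83.57 dB(A).

83.6 dB(A)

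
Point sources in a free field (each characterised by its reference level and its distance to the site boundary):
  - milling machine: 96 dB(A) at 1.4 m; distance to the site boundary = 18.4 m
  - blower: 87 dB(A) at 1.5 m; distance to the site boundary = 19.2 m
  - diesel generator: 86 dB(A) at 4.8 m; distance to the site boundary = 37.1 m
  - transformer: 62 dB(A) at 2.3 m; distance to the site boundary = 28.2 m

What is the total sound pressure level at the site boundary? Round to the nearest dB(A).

First find each source's level at the receiver (point-source: −20·log₁₀(r/r_ref)), then combine on an intensity basis.
milling machine: 96 − 20·log₁₀(18.4/1.4) = 96 − 22.37 = 73.63 dB(A).
blower: 87 − 20·log₁₀(19.2/1.5) = 87 − 22.14 = 64.86 dB(A).
diesel generator: 86 − 20·log₁₀(37.1/4.8) = 86 − 17.76 = 68.24 dB(A).
transformer: 62 − 20·log₁₀(28.2/2.3) = 62 − 21.77 = 40.23 dB(A).
Σ 10^(L/10) = 3.278e+07 → L_total = 10·log₁₀(3.278e+07) = 75.16 dB(A).

75 dB(A)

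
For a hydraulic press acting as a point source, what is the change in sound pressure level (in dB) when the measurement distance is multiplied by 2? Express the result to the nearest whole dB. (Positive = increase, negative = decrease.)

-6 dB

With spherical spreading the level changes by −20·log₁₀(r₂/r₁).
ΔL = −20·log₁₀(2) = -6.02 dB.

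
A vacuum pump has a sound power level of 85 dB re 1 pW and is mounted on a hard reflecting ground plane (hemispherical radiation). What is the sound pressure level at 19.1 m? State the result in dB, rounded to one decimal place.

The power spreads over a hemisphere of area 2π·r², so L_p = L_w − 10·log₁₀(2π·r²).
2π·r² = 2292 m², 10·log₁₀ of that is 33.602 dB.
L_p = 85 − 33.602 = 51.40 dB.

51.4 dB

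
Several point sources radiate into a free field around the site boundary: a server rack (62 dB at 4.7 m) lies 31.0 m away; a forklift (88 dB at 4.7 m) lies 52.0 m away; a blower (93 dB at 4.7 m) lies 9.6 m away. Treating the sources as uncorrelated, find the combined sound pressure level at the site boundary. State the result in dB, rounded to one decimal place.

Propagate each source to the receiver with L = L_ref − 20·log₁₀(r/r_ref), then add intensities.
server rack: 62 − 20·log₁₀(31.0/4.7) = 62 − 16.39 = 45.61 dB.
forklift: 88 − 20·log₁₀(52.0/4.7) = 88 − 20.88 = 67.12 dB.
blower: 93 − 20·log₁₀(9.6/4.7) = 93 − 6.20 = 86.80 dB.
Σ 10^(L/10) = 4.834e+08 → L_total = 10·log₁₀(4.834e+08) = 86.84 dB.

86.8 dB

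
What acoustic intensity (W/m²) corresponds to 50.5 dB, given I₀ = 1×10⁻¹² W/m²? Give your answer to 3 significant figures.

L = 10·log₁₀(I/I₀) ⇒ I = I₀·10^(L/10) = 10⁻¹² × 10^5.05.

1.12e-07 W/m²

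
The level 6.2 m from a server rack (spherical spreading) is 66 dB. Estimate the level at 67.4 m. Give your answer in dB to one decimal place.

Point-source attenuation: ΔL = 20·log₁₀(r₂/r₁) = 20·log₁₀(67.4/6.2) = 20.725 dB.
L₂ = 66 − 20·log₁₀(67.4/6.2) = 66 − 20.725 = 45.27 dB.

45.3 dB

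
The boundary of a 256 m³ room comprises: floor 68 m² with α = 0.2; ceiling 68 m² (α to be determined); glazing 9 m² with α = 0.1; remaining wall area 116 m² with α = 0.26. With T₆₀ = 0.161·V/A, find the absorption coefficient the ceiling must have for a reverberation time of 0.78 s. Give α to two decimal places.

0.12

Required total absorption A = 0.161·256/0.78 = 52.84 m².
Absorption from the other surfaces = 68·0.2 + 9·0.1 + 116·0.26 = 44.66 m², so the ceiling must supply 8.18 m² over 68 m².
α = 8.18/68 = 0.120.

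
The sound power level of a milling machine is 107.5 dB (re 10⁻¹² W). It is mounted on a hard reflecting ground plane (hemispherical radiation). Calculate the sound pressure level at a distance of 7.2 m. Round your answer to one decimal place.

82.4 dB

The power spreads over a hemisphere of area 2π·r², so L_p = L_w − 10·log₁₀(2π·r²).
2π·r² = 325.7 m², 10·log₁₀ of that is 25.128 dB.
L_p = 107.5 − 25.128 = 82.37 dB.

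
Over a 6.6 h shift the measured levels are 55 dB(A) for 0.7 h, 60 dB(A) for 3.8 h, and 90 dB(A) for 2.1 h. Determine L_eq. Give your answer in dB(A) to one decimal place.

Weight each interval's intensity by its duration and average over T = 6.6 h:
Σ tᵢ·10^(Lᵢ/10) = 0.7·10^(55/10) + 3.8·10^(60/10) + 2.1·10^(90/10) = 2.104e+09.
L_eq = 10·log₁₀(2.104e+09/6.6) = 85.04 dB(A).

85.0 dB(A)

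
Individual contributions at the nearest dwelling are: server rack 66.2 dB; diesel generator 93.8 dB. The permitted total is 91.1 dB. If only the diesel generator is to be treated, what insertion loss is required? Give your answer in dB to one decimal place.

2.7 dB

The untreated sources together contribute 10^(66.2/10) = 4.169e+06, i.e. 66.20 dB.
To meet 91.1 dB overall, the treated diesel generator may contribute at most 10^(91.1/10) − 4.169e+06 = 1.284e+09, i.e. 91.09 dB.
So the diesel generator must be reduced from 93.8 to 91.09 dB: IL = 2.71 dB.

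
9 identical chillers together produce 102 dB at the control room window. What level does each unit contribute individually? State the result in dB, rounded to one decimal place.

92.5 dB

9 equal contributions raise the level by 10·log₁₀ 9 = 9.542 dB, so each unit alone gives 102 − 9.542.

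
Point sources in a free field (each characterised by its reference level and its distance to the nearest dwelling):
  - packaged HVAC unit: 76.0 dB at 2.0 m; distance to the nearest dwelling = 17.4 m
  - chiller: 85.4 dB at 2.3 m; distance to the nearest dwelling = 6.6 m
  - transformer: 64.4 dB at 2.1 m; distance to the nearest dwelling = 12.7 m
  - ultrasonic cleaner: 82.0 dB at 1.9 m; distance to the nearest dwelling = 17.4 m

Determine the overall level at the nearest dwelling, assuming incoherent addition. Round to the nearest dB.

First find each source's level at the receiver (point-source: −20·log₁₀(r/r_ref)), then combine on an intensity basis.
packaged HVAC unit: 76.0 − 20·log₁₀(17.4/2.0) = 76.0 − 18.79 = 57.21 dB.
chiller: 85.4 − 20·log₁₀(6.6/2.3) = 85.4 − 9.16 = 76.24 dB.
transformer: 64.4 − 20·log₁₀(12.7/2.1) = 64.4 − 15.63 = 48.77 dB.
ultrasonic cleaner: 82.0 − 20·log₁₀(17.4/1.9) = 82.0 − 19.24 = 62.76 dB.
Σ 10^(L/10) = 4.460e+07 → L_total = 10·log₁₀(4.460e+07) = 76.49 dB.

76 dB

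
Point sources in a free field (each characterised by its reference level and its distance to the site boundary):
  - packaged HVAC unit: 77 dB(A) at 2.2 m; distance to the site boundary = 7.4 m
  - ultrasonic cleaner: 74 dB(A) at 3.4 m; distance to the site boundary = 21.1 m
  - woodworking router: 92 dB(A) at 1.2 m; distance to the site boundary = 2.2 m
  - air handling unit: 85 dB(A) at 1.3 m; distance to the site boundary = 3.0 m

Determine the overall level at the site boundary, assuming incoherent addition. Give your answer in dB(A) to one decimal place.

First find each source's level at the receiver (point-source: −20·log₁₀(r/r_ref)), then combine on an intensity basis.
packaged HVAC unit: 77 − 20·log₁₀(7.4/2.2) = 77 − 10.54 = 66.46 dB(A).
ultrasonic cleaner: 74 − 20·log₁₀(21.1/3.4) = 74 − 15.86 = 58.14 dB(A).
woodworking router: 92 − 20·log₁₀(2.2/1.2) = 92 − 5.26 = 86.74 dB(A).
air handling unit: 85 − 20·log₁₀(3.0/1.3) = 85 − 7.26 = 77.74 dB(A).
Σ 10^(L/10) = 5.360e+08 → L_total = 10·log₁₀(5.360e+08) = 87.29 dB(A).

87.3 dB(A)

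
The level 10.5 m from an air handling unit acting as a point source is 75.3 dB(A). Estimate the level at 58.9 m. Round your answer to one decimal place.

Point-source attenuation: ΔL = 20·log₁₀(r₂/r₁) = 20·log₁₀(58.9/10.5) = 14.979 dB.
L₂ = 75.3 − 20·log₁₀(58.9/10.5) = 75.3 − 14.979 = 60.32 dB(A).

60.3 dB(A)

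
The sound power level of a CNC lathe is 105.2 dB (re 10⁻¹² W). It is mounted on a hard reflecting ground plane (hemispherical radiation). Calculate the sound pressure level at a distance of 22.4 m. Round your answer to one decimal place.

The power spreads over a hemisphere of area 2π·r², so L_p = L_w − 10·log₁₀(2π·r²).
2π·r² = 3153 m², 10·log₁₀ of that is 34.987 dB.
L_p = 105.2 − 34.987 = 70.21 dB.

70.2 dB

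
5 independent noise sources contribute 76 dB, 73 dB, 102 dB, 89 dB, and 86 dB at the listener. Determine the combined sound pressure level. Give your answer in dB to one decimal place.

Incoherent sources combine by intensity addition: L_total = 10·log₁₀(Σ 10^(L_i/10)).
Σ 10^(L/10) = 10^(76/10) + 10^(73/10) + 10^(102/10) + 10^(89/10) + 10^(86/10) = 1.710e+10.
L_total = 10·log₁₀(1.710e+10) = 102.33 dB.

102.3 dB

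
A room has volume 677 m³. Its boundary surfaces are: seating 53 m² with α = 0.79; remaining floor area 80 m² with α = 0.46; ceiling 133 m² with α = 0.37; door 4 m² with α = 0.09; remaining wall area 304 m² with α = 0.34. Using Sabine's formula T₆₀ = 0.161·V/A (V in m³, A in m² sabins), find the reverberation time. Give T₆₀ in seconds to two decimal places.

Total absorption A = 53·0.79 + 80·0.46 + 133·0.37 + 4·0.09 + 304·0.34 = 231.60 m² sabins.
T₆₀ = 0.161·V/A = 0.161·677/231.60 = 0.471 s.

0.47 s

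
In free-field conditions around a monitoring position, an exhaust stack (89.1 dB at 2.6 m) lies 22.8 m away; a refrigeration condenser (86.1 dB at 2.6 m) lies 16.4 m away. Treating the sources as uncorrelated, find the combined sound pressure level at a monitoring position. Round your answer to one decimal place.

73.2 dB

First find each source's level at the receiver (point-source: −20·log₁₀(r/r_ref)), then combine on an intensity basis.
exhaust stack: 89.1 − 20·log₁₀(22.8/2.6) = 89.1 − 18.86 = 70.24 dB.
refrigeration condenser: 86.1 − 20·log₁₀(16.4/2.6) = 86.1 − 16.00 = 70.10 dB.
Σ 10^(L/10) = 2.081e+07 → L_total = 10·log₁₀(2.081e+07) = 73.18 dB.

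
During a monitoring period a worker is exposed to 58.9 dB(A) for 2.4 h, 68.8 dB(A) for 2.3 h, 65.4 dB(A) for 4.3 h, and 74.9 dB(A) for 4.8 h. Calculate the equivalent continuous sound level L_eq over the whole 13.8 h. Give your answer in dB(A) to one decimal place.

71.2 dB(A)

Weight each interval's intensity by its duration and average over T = 13.8 h:
Σ tᵢ·10^(Lᵢ/10) = 2.4·10^(58.9/10) + 2.3·10^(68.8/10) + 4.3·10^(65.4/10) + 4.8·10^(74.9/10) = 1.826e+08.
L_eq = 10·log₁₀(1.826e+08/13.8) = 71.22 dB(A).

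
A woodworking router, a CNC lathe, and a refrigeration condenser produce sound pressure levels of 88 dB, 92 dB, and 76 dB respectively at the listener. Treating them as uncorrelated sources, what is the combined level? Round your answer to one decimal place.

93.5 dB

Incoherent sources combine by intensity addition: L_total = 10·log₁₀(Σ 10^(L_i/10)).
Σ 10^(L/10) = 10^(88/10) + 10^(92/10) + 10^(76/10) = 2.256e+09.
L_total = 10·log₁₀(2.256e+09) = 93.53 dB.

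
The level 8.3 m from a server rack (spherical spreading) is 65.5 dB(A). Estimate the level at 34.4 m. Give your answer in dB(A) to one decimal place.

Point-source attenuation: ΔL = 20·log₁₀(r₂/r₁) = 20·log₁₀(34.4/8.3) = 12.350 dB.
L₂ = 65.5 − 20·log₁₀(34.4/8.3) = 65.5 − 12.350 = 53.15 dB(A).

53.2 dB(A)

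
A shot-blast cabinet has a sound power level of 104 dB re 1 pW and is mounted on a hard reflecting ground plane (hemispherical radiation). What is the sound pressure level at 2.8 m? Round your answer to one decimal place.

87.1 dB

Free-field hemispherical radiation: L_p = L_w − 10·log₁₀(2π·r²), r = 2.8 m.
2π·r² = 49.26 m², 10·log₁₀ of that is 16.925 dB.
L_p = 104 − 16.925 = 87.08 dB.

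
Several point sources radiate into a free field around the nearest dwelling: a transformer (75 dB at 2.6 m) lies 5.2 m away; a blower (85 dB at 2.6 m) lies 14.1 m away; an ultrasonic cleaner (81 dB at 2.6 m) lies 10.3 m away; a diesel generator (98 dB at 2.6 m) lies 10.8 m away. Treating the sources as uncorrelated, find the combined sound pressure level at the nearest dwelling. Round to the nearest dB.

86 dB

Apply inverse-square spreading to bring every level to the receiver, then sum 10^(L/10).
transformer: 75 − 20·log₁₀(5.2/2.6) = 75 − 6.02 = 68.98 dB.
blower: 85 − 20·log₁₀(14.1/2.6) = 85 − 14.68 = 70.32 dB.
ultrasonic cleaner: 81 − 20·log₁₀(10.3/2.6) = 81 − 11.96 = 69.04 dB.
diesel generator: 98 − 20·log₁₀(10.8/2.6) = 98 − 12.37 = 85.63 dB.
Σ 10^(L/10) = 3.924e+08 → L_total = 10·log₁₀(3.924e+08) = 85.94 dB.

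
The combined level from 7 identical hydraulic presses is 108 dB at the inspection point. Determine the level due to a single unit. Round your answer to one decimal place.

7 equal contributions raise the level by 10·log₁₀ 7 = 8.451 dB, so each unit alone gives 108 − 8.451.

99.5 dB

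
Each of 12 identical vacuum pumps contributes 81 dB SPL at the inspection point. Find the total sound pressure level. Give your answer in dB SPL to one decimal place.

L_total = L₁ + 10·log₁₀ N for N identical incoherent sources.
L_total = 81 + 10·log₁₀(12) = 81 + 10.792 = 91.79 dB SPL.

91.8 dB SPL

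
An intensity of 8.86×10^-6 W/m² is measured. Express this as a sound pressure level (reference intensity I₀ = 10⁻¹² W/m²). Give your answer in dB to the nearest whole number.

I/I₀ = 8.86×10^-6/10⁻¹² = 8.86×10^6, and L = 10·log₁₀(I/I₀).
L = 10·(0.9474 + 6) = 69.47 dB.

69 dB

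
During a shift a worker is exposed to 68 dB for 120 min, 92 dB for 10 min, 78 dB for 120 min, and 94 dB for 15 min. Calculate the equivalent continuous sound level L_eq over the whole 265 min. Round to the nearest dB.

84 dB

Weight each interval's intensity by its duration and average over T = 265 min:
Σ tᵢ·10^(Lᵢ/10) = 120·10^(68/10) + 10·10^(92/10) + 120·10^(78/10) + 15·10^(94/10) = 6.186e+10.
L_eq = 10·log₁₀(6.186e+10/265) = 83.68 dB.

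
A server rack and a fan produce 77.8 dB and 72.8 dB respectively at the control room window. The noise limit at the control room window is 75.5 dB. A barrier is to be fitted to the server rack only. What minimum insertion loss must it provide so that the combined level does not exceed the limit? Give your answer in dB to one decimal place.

The untreated sources together contribute 10^(72.8/10) = 1.905e+07, i.e. 72.80 dB.
The limit corresponds to 10^(75.5/10) = 3.548e+07; subtracting the fixed part leaves 1.643e+07 for the server rack, i.e. 72.16 dB.
So the server rack must be reduced from 77.8 to 72.16 dB: IL = 5.64 dB.

5.6 dB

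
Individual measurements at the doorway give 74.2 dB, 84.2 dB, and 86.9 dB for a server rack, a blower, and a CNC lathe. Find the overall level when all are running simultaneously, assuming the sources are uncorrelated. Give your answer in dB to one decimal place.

Incoherent sources combine by intensity addition: L_total = 10·log₁₀(Σ 10^(L_i/10)).
Σ 10^(L/10) = 10^(74.2/10) + 10^(84.2/10) + 10^(86.9/10) = 7.791e+08.
L_total = 10·log₁₀(7.791e+08) = 88.92 dB.

88.9 dB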